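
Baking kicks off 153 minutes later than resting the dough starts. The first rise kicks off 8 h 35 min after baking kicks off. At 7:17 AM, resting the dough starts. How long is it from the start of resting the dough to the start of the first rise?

11 hours 8 minutes

Baking starts at 7:17 AM + 153 min = 9:50 AM.
The first rise starts at 9:50 AM + 515 min = 6:25 PM.
From 7:17 AM to 6:25 PM is 11 hours 8 minutes.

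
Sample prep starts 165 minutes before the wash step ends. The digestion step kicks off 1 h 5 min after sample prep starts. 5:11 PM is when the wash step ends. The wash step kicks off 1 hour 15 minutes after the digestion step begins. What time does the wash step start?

4:46 PM

Sample prep starts at 5:11 PM − 165 min = 2:26 PM.
The digestion step starts at 2:26 PM + 65 min = 3:31 PM.
The wash step starts at 3:31 PM + 75 min = 4:46 PM.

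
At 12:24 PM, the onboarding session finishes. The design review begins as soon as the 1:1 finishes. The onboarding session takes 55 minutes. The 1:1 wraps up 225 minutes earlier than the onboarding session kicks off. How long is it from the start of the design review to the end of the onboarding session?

280 minutes

The onboarding session starts at 12:24 PM − 55 min = 11:29 AM.
The 1:1 ends at 11:29 AM − 225 min = 7:44 AM.
So the design review starts at 7:44 AM.
From 7:44 AM to 12:24 PM is 280 minutes.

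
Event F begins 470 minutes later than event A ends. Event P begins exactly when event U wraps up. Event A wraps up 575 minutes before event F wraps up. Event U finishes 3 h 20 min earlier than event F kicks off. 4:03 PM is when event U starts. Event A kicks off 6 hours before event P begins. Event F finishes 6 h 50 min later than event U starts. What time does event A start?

Event F ends at 4:03 PM + 410 min = 10:53 PM.
Event A ends at 10:53 PM − 575 min = 1:18 PM.
Event F starts at 1:18 PM + 470 min = 9:08 PM.
Event U ends at 9:08 PM − 200 min = 5:48 PM.
So event P starts at 5:48 PM.
Event A starts at 5:48 PM − 360 min = 11:48 AM.

11:48 AM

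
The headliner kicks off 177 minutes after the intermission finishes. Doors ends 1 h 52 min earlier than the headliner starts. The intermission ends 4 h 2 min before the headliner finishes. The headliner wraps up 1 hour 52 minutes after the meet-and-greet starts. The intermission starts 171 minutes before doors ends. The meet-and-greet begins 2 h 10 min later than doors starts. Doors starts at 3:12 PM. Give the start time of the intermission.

1:26 PM

The meet-and-greet starts at 3:12 PM + 130 min = 5:22 PM.
The headliner ends at 5:22 PM + 112 min = 7:14 PM.
The intermission ends at 7:14 PM − 242 min = 3:12 PM.
The headliner starts at 3:12 PM + 177 min = 6:09 PM.
Doors ends at 6:09 PM − 112 min = 4:17 PM.
The intermission starts at 4:17 PM − 171 min = 1:26 PM.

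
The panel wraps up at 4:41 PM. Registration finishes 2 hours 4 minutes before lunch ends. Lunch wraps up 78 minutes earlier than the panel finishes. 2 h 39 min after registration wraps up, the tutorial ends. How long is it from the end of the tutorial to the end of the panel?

43 minutes

Lunch ends at 4:41 PM − 78 min = 3:23 PM.
Registration ends at 3:23 PM − 124 min = 1:19 PM.
The tutorial ends at 1:19 PM + 159 min = 3:58 PM.
From 3:58 PM to 4:41 PM is 43 minutes.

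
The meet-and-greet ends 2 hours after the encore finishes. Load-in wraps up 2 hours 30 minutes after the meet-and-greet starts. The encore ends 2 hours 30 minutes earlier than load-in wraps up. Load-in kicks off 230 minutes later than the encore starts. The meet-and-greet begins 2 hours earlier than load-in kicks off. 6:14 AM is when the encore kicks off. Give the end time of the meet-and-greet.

Load-in starts at 6:14 AM + 230 min = 10:04 AM.
The meet-and-greet starts at 10:04 AM − 120 min = 8:04 AM.
Load-in ends at 8:04 AM + 150 min = 10:34 AM.
The encore ends at 10:34 AM − 150 min = 8:04 AM.
The meet-and-greet ends at 8:04 AM + 120 min = 10:04 AM.

10:04 AM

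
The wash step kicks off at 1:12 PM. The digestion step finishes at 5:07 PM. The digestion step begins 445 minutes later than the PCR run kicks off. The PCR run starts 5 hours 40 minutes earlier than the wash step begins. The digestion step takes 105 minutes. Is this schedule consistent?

The PCR run starts at 1:12 PM − 340 min = 7:32 AM.
The digestion step starts at 7:32 AM + 445 min = 2:57 PM.
The digestion step ends at 2:57 PM + 105 min = 4:42 PM.
But the digestion step is also said to end at 5:07 PM — a 25-minute conflict.

No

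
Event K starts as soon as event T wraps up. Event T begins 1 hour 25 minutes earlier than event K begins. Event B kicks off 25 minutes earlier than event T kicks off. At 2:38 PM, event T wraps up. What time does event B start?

Event K starts at 2:38 PM.
Event T starts at 2:38 PM − 85 min = 1:13 PM.
Event B starts at 1:13 PM − 25 min = 12:48 PM.

12:48 PM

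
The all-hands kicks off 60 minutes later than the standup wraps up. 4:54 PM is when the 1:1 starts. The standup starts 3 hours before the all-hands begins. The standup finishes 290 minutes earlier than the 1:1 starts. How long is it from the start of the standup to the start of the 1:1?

The standup ends at 4:54 PM − 290 min = 12:04 PM.
The all-hands starts at 12:04 PM + 60 min = 1:04 PM.
The standup starts at 1:04 PM − 180 min = 10:04 AM.
From 10:04 AM to 4:54 PM is 6 h 50 min.

6 h 50 min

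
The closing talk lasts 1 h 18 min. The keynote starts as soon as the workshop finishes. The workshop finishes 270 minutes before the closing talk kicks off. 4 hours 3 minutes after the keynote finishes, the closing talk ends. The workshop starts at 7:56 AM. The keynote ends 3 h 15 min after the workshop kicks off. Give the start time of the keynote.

The keynote ends at 7:56 AM + 195 min = 11:11 AM.
The closing talk ends at 11:11 AM + 243 min = 3:14 PM.
The closing talk starts at 3:14 PM − 78 min = 1:56 PM.
The workshop ends at 1:56 PM − 270 min = 9:26 AM.
So the keynote starts at 9:26 AM.

9:26 AM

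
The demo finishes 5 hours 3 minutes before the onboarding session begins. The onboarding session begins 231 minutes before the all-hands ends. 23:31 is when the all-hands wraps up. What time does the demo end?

The onboarding session starts at 23:31 − 231 min = 19:40.
The demo ends at 19:40 − 303 min = 14:37.

14:37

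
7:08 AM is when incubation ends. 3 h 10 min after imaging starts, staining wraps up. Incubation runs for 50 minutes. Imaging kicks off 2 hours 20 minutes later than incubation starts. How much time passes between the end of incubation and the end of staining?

Incubation starts at 7:08 AM − 50 min = 6:18 AM.
Imaging starts at 6:18 AM + 140 min = 8:38 AM.
Staining ends at 8:38 AM + 190 min = 11:48 AM.
From 7:08 AM to 11:48 AM is 4 h 40 min.

4 h 40 min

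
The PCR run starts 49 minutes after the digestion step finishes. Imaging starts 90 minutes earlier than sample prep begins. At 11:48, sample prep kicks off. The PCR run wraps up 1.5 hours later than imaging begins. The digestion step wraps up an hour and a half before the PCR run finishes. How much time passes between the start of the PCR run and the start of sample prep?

Imaging starts at 11:48 − 90 min = 10:18.
The PCR run ends at 10:18 + 90 min = 11:48.
The digestion step ends at 11:48 − 90 min = 10:18.
The PCR run starts at 10:18 + 49 min = 11:07.
From 11:07 to 11:48 is 41 minutes.

41 minutes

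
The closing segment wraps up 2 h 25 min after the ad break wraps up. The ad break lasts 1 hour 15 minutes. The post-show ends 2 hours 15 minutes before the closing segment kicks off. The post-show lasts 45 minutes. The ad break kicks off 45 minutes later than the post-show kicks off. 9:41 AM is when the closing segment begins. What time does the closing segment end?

The post-show ends at 9:41 AM − 135 min = 7:26 AM.
The post-show starts at 7:26 AM − 45 min = 6:41 AM.
The ad break starts at 6:41 AM + 45 min = 7:26 AM.
The ad break ends at 7:26 AM + 75 min = 8:41 AM.
The closing segment ends at 8:41 AM + 145 min = 11:06 AM.

11:06 AM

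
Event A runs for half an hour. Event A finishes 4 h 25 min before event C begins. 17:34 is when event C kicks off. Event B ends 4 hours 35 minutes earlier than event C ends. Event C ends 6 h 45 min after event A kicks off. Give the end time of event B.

14:49

Event A ends at 17:34 − 265 min = 13:09.
Event A starts at 13:09 − 30 min = 12:39.
Event C ends at 12:39 + 405 min = 19:24.
Event B ends at 19:24 − 275 min = 14:49.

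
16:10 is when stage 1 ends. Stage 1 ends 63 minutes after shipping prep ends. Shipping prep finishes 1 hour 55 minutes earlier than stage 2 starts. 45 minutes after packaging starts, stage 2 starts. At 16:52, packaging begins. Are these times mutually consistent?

Stage 2 starts at 16:52 + 45 min = 17:37.
Shipping prep ends at 17:37 − 115 min = 15:42.
Stage 1 ends at 15:42 + 63 min = 16:45.
But stage 1 is also said to end at 16:10 — a 35-minute conflict.

No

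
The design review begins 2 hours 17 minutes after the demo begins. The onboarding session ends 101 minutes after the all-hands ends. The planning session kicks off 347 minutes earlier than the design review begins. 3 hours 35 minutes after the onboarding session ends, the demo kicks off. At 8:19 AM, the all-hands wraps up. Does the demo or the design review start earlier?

the demo

The onboarding session ends at 8:19 AM + 101 min = 10:00 AM.
The demo starts at 10:00 AM + 215 min = 1:35 PM.
The design review starts at 1:35 PM + 137 min = 3:52 PM.
The demo starts at 1:35 PM and the design review starts at 3:52 PM, so the demo is first.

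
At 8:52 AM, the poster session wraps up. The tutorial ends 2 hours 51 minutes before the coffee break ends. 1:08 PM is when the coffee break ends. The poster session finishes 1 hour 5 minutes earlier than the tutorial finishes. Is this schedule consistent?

No

The tutorial ends at 1:08 PM − 171 min = 10:17 AM.
The poster session ends at 10:17 AM − 65 min = 9:12 AM.
But the poster session is also said to end at 8:52 AM — a 20-minute conflict.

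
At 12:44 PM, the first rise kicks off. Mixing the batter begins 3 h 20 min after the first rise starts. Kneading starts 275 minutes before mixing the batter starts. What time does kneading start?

Mixing the batter starts at 12:44 PM + 200 min = 4:04 PM.
Kneading starts at 4:04 PM − 275 min = 11:29 AM.

11:29 AM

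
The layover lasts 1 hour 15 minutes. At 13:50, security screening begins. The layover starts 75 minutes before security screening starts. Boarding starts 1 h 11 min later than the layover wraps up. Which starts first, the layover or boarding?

the layover

The layover starts at 13:50 − 75 min = 12:35.
The layover ends at 12:35 + 75 min = 13:50.
Boarding starts at 13:50 + 71 min = 15:01.
The layover starts at 12:35 and boarding starts at 15:01, so the layover is first.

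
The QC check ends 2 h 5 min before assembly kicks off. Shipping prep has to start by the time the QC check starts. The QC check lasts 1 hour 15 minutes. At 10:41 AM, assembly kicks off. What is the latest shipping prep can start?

7:21 AM

The QC check ends at 10:41 AM − 125 min = 8:36 AM.
The QC check starts at 8:36 AM − 75 min = 7:21 AM.
Shipping prep is bounded by the QC check, so the latest it can start is 7:21 AM.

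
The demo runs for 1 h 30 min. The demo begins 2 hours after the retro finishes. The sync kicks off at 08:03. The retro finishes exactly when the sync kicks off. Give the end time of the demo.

The retro ends at 08:03.
The demo starts at 08:03 + 120 min = 10:03.
The demo ends at 10:03 + 90 min = 11:33.

11:33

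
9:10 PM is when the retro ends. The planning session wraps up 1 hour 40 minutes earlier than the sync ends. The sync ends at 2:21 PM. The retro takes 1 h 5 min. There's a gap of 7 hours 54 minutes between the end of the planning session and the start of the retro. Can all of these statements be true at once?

No

The planning session ends at 2:21 PM − 100 min = 12:41 PM.
The retro starts at 12:41 PM + 474 min = 8:35 PM.
The retro ends at 8:35 PM + 65 min = 9:40 PM.
But the retro is also said to end at 9:10 PM — a 30-minute conflict.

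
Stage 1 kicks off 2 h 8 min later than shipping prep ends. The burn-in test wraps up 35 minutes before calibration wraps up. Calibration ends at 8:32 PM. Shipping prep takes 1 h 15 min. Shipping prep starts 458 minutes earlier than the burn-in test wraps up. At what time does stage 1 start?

3:42 PM

The burn-in test ends at 8:32 PM − 35 min = 7:57 PM.
Shipping prep starts at 7:57 PM − 458 min = 12:19 PM.
Shipping prep ends at 12:19 PM + 75 min = 1:34 PM.
Stage 1 starts at 1:34 PM + 128 min = 3:42 PM.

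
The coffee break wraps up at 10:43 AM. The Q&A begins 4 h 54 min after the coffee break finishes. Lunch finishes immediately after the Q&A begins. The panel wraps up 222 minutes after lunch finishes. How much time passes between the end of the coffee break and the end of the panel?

516 minutes

The Q&A starts at 10:43 AM + 294 min = 3:37 PM.
So lunch ends at 3:37 PM.
The panel ends at 3:37 PM + 222 min = 7:19 PM.
From 10:43 AM to 7:19 PM is 516 minutes.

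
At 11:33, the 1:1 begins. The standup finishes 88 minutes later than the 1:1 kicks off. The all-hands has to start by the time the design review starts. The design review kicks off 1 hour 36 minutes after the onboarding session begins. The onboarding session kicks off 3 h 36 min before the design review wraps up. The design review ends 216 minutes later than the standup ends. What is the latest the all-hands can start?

The standup ends at 11:33 + 88 min = 13:01.
The design review ends at 13:01 + 216 min = 16:37.
The onboarding session starts at 16:37 − 216 min = 13:01.
The design review starts at 13:01 + 96 min = 14:37.
The all-hands is bounded by the design review, so the latest it can start is 14:37.

14:37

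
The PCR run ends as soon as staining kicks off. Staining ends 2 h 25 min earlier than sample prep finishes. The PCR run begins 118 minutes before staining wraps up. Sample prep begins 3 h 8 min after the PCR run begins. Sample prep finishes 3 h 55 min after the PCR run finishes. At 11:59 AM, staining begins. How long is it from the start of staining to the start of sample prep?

The PCR run ends at 11:59 AM.
Sample prep ends at 11:59 AM + 235 min = 3:54 PM.
Staining ends at 3:54 PM − 145 min = 1:29 PM.
The PCR run starts at 1:29 PM − 118 min = 11:31 AM.
Sample prep starts at 11:31 AM + 188 min = 2:39 PM.
From 11:59 AM to 2:39 PM is 2 h 40 min.

2 h 40 min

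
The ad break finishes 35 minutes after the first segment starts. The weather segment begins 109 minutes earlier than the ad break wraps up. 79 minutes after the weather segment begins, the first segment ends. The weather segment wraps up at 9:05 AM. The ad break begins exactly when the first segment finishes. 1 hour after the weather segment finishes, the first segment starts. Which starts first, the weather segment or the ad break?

the weather segment

The first segment starts at 9:05 AM + 60 min = 10:05 AM.
The ad break ends at 10:05 AM + 35 min = 10:40 AM.
The weather segment starts at 10:40 AM − 109 min = 8:51 AM.
The first segment ends at 8:51 AM + 79 min = 10:10 AM.
So the ad break starts at 10:10 AM.
The weather segment starts at 8:51 AM and the ad break starts at 10:10 AM, so the weather segment is first.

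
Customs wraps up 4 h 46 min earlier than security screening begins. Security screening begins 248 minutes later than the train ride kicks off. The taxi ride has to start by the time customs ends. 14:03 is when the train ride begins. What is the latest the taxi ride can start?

13:25

Security screening starts at 14:03 + 248 min = 18:11.
Customs ends at 18:11 − 286 min = 13:25.
The taxi ride is bounded by customs, so the latest it can start is 13:25.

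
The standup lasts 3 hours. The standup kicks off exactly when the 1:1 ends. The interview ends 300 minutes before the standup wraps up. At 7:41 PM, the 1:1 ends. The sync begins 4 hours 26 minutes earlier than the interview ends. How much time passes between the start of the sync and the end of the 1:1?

6 hours 26 minutes

The standup starts at 7:41 PM.
The standup ends at 7:41 PM + 180 min = 10:41 PM.
The interview ends at 10:41 PM − 300 min = 5:41 PM.
The sync starts at 5:41 PM − 266 min = 1:15 PM.
From 1:15 PM to 7:41 PM is 6 hours 26 minutes.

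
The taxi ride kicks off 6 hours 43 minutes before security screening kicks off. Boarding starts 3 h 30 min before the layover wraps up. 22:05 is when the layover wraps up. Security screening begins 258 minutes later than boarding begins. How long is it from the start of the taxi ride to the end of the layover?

355 minutes

Boarding starts at 22:05 − 210 min = 18:35.
Security screening starts at 18:35 + 258 min = 22:53.
The taxi ride starts at 22:53 − 403 min = 16:10.
From 16:10 to 22:05 is 355 minutes.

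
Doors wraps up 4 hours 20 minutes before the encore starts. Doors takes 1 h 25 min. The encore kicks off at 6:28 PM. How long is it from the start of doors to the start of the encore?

5 hours 45 minutes

Doors ends at 6:28 PM − 260 min = 2:08 PM.
Doors starts at 2:08 PM − 85 min = 12:43 PM.
From 12:43 PM to 6:28 PM is 5 hours 45 minutes.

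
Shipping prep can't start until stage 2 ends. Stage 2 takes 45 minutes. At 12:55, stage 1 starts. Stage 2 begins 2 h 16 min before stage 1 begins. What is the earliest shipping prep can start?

Stage 2 starts at 12:55 − 136 min = 10:39.
Stage 2 ends at 10:39 + 45 min = 11:24.
Shipping prep is bounded by stage 2, so the earliest it can start is 11:24.

11:24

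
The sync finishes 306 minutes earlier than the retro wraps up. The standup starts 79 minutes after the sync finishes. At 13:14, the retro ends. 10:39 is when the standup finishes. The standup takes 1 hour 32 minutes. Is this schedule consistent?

The sync ends at 13:14 − 306 min = 08:08.
The standup starts at 08:08 + 79 min = 09:27.
The standup ends at 09:27 + 92 min = 10:59.
But the standup is also said to end at 10:39 — a 20-minute conflict.

No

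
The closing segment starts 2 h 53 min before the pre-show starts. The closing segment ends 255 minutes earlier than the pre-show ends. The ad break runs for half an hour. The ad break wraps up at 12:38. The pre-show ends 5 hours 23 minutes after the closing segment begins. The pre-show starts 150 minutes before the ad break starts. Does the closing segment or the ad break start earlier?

The ad break starts at 12:38 − 30 min = 12:08.
The pre-show starts at 12:08 − 150 min = 09:38.
The closing segment starts at 09:38 − 173 min = 06:45.
The closing segment starts at 06:45 and the ad break starts at 12:08, so the closing segment is first.

the closing segment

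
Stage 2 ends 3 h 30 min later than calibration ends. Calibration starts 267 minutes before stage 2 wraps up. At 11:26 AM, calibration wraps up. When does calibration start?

10:29 AM

Stage 2 ends at 11:26 AM + 210 min = 2:56 PM.
Calibration starts at 2:56 PM − 267 min = 10:29 AM.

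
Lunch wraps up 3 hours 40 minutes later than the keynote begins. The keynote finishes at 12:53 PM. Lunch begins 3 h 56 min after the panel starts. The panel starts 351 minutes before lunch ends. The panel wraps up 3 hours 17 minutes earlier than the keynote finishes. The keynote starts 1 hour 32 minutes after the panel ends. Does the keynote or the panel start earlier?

The panel ends at 12:53 PM − 197 min = 9:36 AM.
The keynote starts at 9:36 AM + 92 min = 11:08 AM.
Lunch ends at 11:08 AM + 220 min = 2:48 PM.
The panel starts at 2:48 PM − 351 min = 8:57 AM.
The keynote starts at 11:08 AM and the panel starts at 8:57 AM, so the panel is first.

the panel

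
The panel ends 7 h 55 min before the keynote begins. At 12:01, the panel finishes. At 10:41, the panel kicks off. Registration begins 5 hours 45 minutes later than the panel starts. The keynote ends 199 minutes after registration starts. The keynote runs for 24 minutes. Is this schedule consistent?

Registration starts at 10:41 + 345 min = 16:26.
The keynote ends at 16:26 + 199 min = 19:45.
The keynote starts at 19:45 − 24 min = 19:21.
The panel ends at 19:21 − 475 min = 11:26.
But the panel is also said to end at 12:01 — a 35-minute conflict.

No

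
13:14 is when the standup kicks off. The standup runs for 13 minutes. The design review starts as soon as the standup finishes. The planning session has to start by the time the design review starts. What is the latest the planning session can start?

The standup ends at 13:14 + 13 min = 13:27.
So the design review starts at 13:27.
The planning session is bounded by the design review, so the latest it can start is 13:27.

13:27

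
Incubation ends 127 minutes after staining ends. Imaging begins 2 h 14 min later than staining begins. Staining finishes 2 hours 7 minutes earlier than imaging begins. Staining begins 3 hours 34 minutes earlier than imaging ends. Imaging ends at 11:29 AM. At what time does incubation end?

10:09 AM

Staining starts at 11:29 AM − 214 min = 7:55 AM.
Imaging starts at 7:55 AM + 134 min = 10:09 AM.
Staining ends at 10:09 AM − 127 min = 8:02 AM.
Incubation ends at 8:02 AM + 127 min = 10:09 AM.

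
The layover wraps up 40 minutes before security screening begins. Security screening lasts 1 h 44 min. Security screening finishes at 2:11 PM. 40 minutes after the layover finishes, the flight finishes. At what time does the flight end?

12:27 PM

Security screening starts at 2:11 PM − 104 min = 12:27 PM.
The layover ends at 12:27 PM − 40 min = 11:47 AM.
The flight ends at 11:47 AM + 40 min = 12:27 PM.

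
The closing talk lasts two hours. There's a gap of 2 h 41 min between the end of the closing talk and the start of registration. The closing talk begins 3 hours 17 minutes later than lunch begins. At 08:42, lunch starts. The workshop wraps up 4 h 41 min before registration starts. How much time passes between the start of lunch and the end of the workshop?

197 minutes

The closing talk starts at 08:42 + 197 min = 11:59.
The closing talk ends at 11:59 + 120 min = 13:59.
Registration starts at 13:59 + 161 min = 16:40.
The workshop ends at 16:40 − 281 min = 11:59.
From 08:42 to 11:59 is 197 minutes.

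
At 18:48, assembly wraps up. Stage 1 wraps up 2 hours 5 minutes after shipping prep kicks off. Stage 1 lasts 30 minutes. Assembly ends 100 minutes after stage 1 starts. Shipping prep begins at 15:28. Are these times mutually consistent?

Stage 1 ends at 15:28 + 125 min = 17:33.
Stage 1 starts at 17:33 − 30 min = 17:03.
Assembly ends at 17:03 + 100 min = 18:43.
But assembly is also said to end at 18:48 — a 5-minute conflict.

No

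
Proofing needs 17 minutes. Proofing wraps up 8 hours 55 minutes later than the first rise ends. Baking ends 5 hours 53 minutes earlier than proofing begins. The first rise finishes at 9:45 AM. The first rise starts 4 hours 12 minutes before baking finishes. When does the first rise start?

Proofing ends at 9:45 AM + 535 min = 6:40 PM.
Proofing starts at 6:40 PM − 17 min = 6:23 PM.
Baking ends at 6:23 PM − 353 min = 12:30 PM.
The first rise starts at 12:30 PM − 252 min = 8:18 AM.

8:18 AM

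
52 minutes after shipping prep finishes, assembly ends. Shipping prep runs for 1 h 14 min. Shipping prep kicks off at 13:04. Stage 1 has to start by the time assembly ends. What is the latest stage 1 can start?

15:10

Shipping prep ends at 13:04 + 74 min = 14:18.
Assembly ends at 14:18 + 52 min = 15:10.
Stage 1 is bounded by assembly, so the latest it can start is 15:10.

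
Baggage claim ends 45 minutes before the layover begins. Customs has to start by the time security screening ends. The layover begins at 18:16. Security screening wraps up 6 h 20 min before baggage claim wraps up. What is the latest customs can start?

Baggage claim ends at 18:16 − 45 min = 17:31.
Security screening ends at 17:31 − 380 min = 11:11.
Customs is bounded by security screening, so the latest it can start is 11:11.

11:11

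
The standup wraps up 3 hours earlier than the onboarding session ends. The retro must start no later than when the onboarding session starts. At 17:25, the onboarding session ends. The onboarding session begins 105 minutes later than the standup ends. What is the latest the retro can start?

The standup ends at 17:25 − 180 min = 14:25.
The onboarding session starts at 14:25 + 105 min = 16:10.
The retro is bounded by the onboarding session, so the latest it can start is 16:10.

16:10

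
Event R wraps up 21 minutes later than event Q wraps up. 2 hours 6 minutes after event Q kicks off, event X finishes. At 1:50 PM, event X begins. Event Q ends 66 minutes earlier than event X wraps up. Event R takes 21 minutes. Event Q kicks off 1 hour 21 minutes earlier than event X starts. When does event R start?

Event Q starts at 1:50 PM − 81 min = 12:29 PM.
Event X ends at 12:29 PM + 126 min = 2:35 PM.
Event Q ends at 2:35 PM − 66 min = 1:29 PM.
Event R ends at 1:29 PM + 21 min = 1:50 PM.
Event R starts at 1:50 PM − 21 min = 1:29 PM.

1:29 PM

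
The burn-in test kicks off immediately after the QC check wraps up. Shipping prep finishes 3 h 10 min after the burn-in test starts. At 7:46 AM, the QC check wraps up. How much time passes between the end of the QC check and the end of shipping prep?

The burn-in test starts at 7:46 AM.
Shipping prep ends at 7:46 AM + 190 min = 10:56 AM.
From 7:46 AM to 10:56 AM is 3 hours 10 minutes.

3 hours 10 minutes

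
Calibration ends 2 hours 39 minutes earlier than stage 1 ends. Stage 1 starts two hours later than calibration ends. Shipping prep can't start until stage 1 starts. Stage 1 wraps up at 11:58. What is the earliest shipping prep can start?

Calibration ends at 11:58 − 159 min = 09:19.
Stage 1 starts at 09:19 + 120 min = 11:19.
Shipping prep is bounded by stage 1, so the earliest it can start is 11:19.

11:19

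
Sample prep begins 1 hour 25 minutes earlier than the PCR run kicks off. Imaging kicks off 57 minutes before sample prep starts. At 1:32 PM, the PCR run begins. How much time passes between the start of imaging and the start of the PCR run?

Sample prep starts at 1:32 PM − 85 min = 12:07 PM.
Imaging starts at 12:07 PM − 57 min = 11:10 AM.
From 11:10 AM to 1:32 PM is 2 hours 22 minutes.

2 hours 22 minutes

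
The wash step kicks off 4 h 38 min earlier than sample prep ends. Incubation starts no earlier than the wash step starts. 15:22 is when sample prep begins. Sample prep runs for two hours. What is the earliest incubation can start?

12:44

Sample prep ends at 15:22 + 120 min = 17:22.
The wash step starts at 17:22 − 278 min = 12:44.
Incubation is bounded by the wash step, so the earliest it can start is 12:44.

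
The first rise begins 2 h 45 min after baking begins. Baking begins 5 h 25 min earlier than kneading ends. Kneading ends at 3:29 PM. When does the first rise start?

12:49 PM

Baking starts at 3:29 PM − 325 min = 10:04 AM.
The first rise starts at 10:04 AM + 165 min = 12:49 PM.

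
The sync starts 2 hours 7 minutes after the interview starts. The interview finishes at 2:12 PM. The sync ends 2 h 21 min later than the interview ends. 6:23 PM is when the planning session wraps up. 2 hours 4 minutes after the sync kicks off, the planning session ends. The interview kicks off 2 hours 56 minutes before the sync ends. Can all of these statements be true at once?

No

The sync ends at 2:12 PM + 141 min = 4:33 PM.
The interview starts at 4:33 PM − 176 min = 1:37 PM.
The sync starts at 1:37 PM + 127 min = 3:44 PM.
The planning session ends at 3:44 PM + 124 min = 5:48 PM.
But the planning session is also said to end at 6:23 PM — a 35-minute conflict.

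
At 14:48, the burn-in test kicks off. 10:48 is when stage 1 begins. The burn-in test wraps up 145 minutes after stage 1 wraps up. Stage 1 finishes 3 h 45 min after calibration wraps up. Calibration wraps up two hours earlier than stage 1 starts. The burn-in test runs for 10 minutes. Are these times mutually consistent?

Calibration ends at 10:48 − 120 min = 08:48.
Stage 1 ends at 08:48 + 225 min = 12:33.
The burn-in test ends at 12:33 + 145 min = 14:58.
The burn-in test starts at 14:58 − 10 min = 14:48.
That matches the stated 14:48, so the schedule is consistent.

Yes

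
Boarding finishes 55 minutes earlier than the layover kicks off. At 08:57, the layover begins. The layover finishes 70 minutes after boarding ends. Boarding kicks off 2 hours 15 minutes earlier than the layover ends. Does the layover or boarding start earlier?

Boarding ends at 08:57 − 55 min = 08:02.
The layover ends at 08:02 + 70 min = 09:12.
Boarding starts at 09:12 − 135 min = 06:57.
The layover starts at 08:57 and boarding starts at 06:57, so boarding is first.

boarding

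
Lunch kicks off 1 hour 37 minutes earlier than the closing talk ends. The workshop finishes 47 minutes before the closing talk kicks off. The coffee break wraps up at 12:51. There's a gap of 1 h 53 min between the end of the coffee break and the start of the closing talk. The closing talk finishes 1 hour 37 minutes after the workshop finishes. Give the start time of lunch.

13:57

The closing talk starts at 12:51 + 113 min = 14:44.
The workshop ends at 14:44 − 47 min = 13:57.
The closing talk ends at 13:57 + 97 min = 15:34.
Lunch starts at 15:34 − 97 min = 13:57.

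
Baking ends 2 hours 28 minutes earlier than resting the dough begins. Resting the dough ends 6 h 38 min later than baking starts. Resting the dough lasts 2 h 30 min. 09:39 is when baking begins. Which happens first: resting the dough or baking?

baking

Resting the dough ends at 09:39 + 398 min = 16:17.
Resting the dough starts at 16:17 − 150 min = 13:47.
Resting the dough starts at 13:47 and baking starts at 09:39, so baking is first.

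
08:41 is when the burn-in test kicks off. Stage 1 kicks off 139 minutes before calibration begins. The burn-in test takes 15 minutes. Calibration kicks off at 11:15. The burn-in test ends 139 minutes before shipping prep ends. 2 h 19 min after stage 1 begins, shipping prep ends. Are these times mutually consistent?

Stage 1 starts at 11:15 − 139 min = 08:56.
Shipping prep ends at 08:56 + 139 min = 11:15.
The burn-in test ends at 11:15 − 139 min = 08:56.
The burn-in test starts at 08:56 − 15 min = 08:41.
That matches the stated 08:41, so the schedule is consistent.

Yes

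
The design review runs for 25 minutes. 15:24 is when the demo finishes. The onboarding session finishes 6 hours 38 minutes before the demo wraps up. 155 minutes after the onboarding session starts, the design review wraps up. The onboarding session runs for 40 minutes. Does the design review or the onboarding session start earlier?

The onboarding session ends at 15:24 − 398 min = 08:46.
The onboarding session starts at 08:46 − 40 min = 08:06.
The design review ends at 08:06 + 155 min = 10:41.
The design review starts at 10:41 − 25 min = 10:16.
The design review starts at 10:16 and the onboarding session starts at 08:06, so the onboarding session is first.

the onboarding session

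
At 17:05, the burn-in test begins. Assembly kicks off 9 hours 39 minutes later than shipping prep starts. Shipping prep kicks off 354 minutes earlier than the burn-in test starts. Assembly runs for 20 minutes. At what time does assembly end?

Shipping prep starts at 17:05 − 354 min = 11:11.
Assembly starts at 11:11 + 579 min = 20:50.
Assembly ends at 20:50 + 20 min = 21:10.

21:10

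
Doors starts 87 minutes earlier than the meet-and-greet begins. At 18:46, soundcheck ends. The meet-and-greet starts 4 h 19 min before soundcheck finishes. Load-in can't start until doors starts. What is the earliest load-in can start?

13:00

The meet-and-greet starts at 18:46 − 259 min = 14:27.
Doors starts at 14:27 − 87 min = 13:00.
Load-in is bounded by doors, so the earliest it can start is 13:00.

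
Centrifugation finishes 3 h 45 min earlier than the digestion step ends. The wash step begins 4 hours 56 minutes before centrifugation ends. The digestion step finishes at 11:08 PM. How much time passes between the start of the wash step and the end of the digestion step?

Centrifugation ends at 11:08 PM − 225 min = 7:23 PM.
The wash step starts at 7:23 PM − 296 min = 2:27 PM.
From 2:27 PM to 11:08 PM is 8 hours 41 minutes.

8 hours 41 minutes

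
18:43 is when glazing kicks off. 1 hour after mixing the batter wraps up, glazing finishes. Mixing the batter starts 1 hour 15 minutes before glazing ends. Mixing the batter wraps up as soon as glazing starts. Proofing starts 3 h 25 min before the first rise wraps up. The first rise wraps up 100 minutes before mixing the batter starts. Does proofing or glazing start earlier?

Mixing the batter ends at 18:43.
Glazing ends at 18:43 + 60 min = 19:43.
Mixing the batter starts at 19:43 − 75 min = 18:28.
The first rise ends at 18:28 − 100 min = 16:48.
Proofing starts at 16:48 − 205 min = 13:23.
Proofing starts at 13:23 and glazing starts at 18:43, so proofing is first.

proofing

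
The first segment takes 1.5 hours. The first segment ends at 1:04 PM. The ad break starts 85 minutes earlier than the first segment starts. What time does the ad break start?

10:09 AM

The first segment starts at 1:04 PM − 90 min = 11:34 AM.
The ad break starts at 11:34 AM − 85 min = 10:09 AM.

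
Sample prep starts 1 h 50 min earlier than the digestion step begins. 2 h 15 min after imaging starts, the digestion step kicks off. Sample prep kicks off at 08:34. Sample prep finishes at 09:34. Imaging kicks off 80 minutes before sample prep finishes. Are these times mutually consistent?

Imaging starts at 09:34 − 80 min = 08:14.
The digestion step starts at 08:14 + 135 min = 10:29.
Sample prep starts at 10:29 − 110 min = 08:39.
But sample prep is also said to start at 08:34 — a 5-minute conflict.

No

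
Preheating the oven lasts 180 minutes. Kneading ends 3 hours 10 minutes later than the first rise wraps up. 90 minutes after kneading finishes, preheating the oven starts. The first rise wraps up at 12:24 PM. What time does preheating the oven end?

8:04 PM

Kneading ends at 12:24 PM + 190 min = 3:34 PM.
Preheating the oven starts at 3:34 PM + 90 min = 5:04 PM.
Preheating the oven ends at 5:04 PM + 180 min = 8:04 PM.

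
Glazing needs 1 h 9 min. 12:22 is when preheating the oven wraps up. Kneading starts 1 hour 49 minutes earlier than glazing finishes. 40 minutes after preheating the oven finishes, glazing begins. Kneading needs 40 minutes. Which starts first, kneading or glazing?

kneading

Glazing starts at 12:22 + 40 min = 13:02.
Glazing ends at 13:02 + 69 min = 14:11.
Kneading starts at 14:11 − 109 min = 12:22.
Kneading starts at 12:22 and glazing starts at 13:02, so kneading is first.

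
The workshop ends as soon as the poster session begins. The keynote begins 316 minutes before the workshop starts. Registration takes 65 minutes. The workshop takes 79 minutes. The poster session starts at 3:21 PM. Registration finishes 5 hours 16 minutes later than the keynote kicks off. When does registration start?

12:57 PM

The workshop ends at 3:21 PM.
The workshop starts at 3:21 PM − 79 min = 2:02 PM.
The keynote starts at 2:02 PM − 316 min = 8:46 AM.
Registration ends at 8:46 AM + 316 min = 2:02 PM.
Registration starts at 2:02 PM − 65 min = 12:57 PM.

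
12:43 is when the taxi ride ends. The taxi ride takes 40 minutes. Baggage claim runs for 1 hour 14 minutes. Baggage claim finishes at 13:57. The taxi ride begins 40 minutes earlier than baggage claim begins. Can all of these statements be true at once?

Baggage claim starts at 13:57 − 74 min = 12:43.
The taxi ride starts at 12:43 − 40 min = 12:03.
The taxi ride ends at 12:03 + 40 min = 12:43.
That matches the stated 12:43, so the schedule is consistent.

Yes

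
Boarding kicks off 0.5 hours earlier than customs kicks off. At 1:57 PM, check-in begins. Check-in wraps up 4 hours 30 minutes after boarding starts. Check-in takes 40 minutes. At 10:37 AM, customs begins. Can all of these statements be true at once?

Yes

Boarding starts at 10:37 AM − 30 min = 10:07 AM.
Check-in ends at 10:07 AM + 270 min = 2:37 PM.
Check-in starts at 2:37 PM − 40 min = 1:57 PM.
That matches the stated 1:57 PM, so the schedule is consistent.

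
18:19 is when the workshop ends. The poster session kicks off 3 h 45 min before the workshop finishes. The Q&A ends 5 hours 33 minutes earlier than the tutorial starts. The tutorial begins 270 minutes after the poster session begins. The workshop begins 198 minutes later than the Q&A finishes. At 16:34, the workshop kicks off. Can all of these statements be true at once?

No

The poster session starts at 18:19 − 225 min = 14:34.
The tutorial starts at 14:34 + 270 min = 19:04.
The Q&A ends at 19:04 − 333 min = 13:31.
The workshop starts at 13:31 + 198 min = 16:49.
But the workshop is also said to start at 16:34 — a 15-minute conflict.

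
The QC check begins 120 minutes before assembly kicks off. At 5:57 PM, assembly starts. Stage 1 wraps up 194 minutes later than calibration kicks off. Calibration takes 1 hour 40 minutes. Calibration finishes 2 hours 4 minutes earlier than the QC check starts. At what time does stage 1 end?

The QC check starts at 5:57 PM − 120 min = 3:57 PM.
Calibration ends at 3:57 PM − 124 min = 1:53 PM.
Calibration starts at 1:53 PM − 100 min = 12:13 PM.
Stage 1 ends at 12:13 PM + 194 min = 3:27 PM.

3:27 PM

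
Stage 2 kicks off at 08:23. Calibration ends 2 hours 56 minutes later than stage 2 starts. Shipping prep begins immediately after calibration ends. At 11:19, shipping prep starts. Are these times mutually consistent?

Calibration ends at 08:23 + 176 min = 11:19.
So shipping prep starts at 11:19.
That matches the stated 11:19, so the schedule is consistent.

Yes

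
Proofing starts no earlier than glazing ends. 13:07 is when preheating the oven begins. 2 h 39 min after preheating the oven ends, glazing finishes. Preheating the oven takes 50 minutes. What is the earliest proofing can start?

16:36

Preheating the oven ends at 13:07 + 50 min = 13:57.
Glazing ends at 13:57 + 159 min = 16:36.
Proofing is bounded by glazing, so the earliest it can start is 16:36.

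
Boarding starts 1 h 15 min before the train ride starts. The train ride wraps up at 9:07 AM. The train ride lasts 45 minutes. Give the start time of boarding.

The train ride starts at 9:07 AM − 45 min = 8:22 AM.
Boarding starts at 8:22 AM − 75 min = 7:07 AM.

7:07 AM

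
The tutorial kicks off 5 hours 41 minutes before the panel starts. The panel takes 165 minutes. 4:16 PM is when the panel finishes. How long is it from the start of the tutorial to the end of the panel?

The panel starts at 4:16 PM − 165 min = 1:31 PM.
The tutorial starts at 1:31 PM − 341 min = 7:50 AM.
From 7:50 AM to 4:16 PM is 8 hours 26 minutes.

8 hours 26 minutes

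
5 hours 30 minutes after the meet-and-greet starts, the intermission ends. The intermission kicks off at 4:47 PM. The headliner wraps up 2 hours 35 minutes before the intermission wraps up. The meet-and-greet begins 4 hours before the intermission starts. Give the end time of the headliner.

The meet-and-greet starts at 4:47 PM − 240 min = 12:47 PM.
The intermission ends at 12:47 PM + 330 min = 6:17 PM.
The headliner ends at 6:17 PM − 155 min = 3:42 PM.

3:42 PM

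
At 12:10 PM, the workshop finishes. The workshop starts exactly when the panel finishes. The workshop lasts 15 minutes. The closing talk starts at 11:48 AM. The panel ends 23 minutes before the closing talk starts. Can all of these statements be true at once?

The panel ends at 11:48 AM − 23 min = 11:25 AM.
So the workshop starts at 11:25 AM.
The workshop ends at 11:25 AM + 15 min = 11:40 AM.
But the workshop is also said to end at 12:10 PM — a 30-minute conflict.

No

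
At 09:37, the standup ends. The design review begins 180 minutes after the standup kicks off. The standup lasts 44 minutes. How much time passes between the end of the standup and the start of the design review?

The standup starts at 09:37 − 44 min = 08:53.
The design review starts at 08:53 + 180 min = 11:53.
From 09:37 to 11:53 is 2 h 16 min.

2 h 16 min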